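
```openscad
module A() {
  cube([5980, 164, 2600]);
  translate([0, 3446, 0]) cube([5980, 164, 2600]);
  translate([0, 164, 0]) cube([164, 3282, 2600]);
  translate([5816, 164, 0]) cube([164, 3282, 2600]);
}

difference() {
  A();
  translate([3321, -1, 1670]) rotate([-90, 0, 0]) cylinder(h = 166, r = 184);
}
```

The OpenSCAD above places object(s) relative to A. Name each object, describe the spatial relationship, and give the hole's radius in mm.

The subtracted cylinder has r = 184 mm.

A is a house frame. The house frame has a circular hole through its front wall. The hole's radius is 184 mm.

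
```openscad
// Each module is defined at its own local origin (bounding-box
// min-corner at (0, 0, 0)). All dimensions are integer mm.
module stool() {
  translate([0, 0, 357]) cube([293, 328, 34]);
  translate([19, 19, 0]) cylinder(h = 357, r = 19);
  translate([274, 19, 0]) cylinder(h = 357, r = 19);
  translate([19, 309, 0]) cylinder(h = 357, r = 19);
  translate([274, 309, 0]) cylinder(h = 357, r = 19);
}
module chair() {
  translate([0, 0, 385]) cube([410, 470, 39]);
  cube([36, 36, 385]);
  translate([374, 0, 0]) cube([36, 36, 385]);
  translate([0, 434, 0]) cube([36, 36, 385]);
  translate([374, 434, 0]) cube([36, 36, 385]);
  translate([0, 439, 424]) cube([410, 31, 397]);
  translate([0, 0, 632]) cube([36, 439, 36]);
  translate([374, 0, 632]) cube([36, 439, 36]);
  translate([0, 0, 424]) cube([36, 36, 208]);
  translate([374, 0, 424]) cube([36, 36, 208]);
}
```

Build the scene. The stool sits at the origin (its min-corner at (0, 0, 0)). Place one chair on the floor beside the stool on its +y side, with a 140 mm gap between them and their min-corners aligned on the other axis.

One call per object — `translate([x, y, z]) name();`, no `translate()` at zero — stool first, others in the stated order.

stool();
translate([0, 468, 0]) chair();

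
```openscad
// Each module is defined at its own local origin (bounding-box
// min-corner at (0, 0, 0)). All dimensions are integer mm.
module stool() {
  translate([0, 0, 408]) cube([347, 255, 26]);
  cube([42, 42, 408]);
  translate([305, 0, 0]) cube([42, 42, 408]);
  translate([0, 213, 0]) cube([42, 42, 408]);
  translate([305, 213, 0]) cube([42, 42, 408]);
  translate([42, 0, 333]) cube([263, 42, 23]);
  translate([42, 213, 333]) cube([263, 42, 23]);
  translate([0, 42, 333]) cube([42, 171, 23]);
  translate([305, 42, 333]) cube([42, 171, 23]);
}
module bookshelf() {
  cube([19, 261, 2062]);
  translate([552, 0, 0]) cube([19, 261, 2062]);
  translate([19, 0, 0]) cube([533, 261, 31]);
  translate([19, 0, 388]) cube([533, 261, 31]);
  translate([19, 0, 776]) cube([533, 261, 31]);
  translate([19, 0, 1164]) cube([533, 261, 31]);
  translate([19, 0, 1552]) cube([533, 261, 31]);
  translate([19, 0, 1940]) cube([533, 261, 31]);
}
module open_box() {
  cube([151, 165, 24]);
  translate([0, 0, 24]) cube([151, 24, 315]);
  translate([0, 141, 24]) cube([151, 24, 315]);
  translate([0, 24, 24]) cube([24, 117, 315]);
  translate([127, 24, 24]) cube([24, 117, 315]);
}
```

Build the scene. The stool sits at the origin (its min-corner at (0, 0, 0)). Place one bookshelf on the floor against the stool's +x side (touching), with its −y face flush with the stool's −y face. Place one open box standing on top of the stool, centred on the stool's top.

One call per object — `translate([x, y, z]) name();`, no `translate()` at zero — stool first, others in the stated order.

stool();
translate([347, 0, 0]) bookshelf();
translate([98, 45, 434]) open_box();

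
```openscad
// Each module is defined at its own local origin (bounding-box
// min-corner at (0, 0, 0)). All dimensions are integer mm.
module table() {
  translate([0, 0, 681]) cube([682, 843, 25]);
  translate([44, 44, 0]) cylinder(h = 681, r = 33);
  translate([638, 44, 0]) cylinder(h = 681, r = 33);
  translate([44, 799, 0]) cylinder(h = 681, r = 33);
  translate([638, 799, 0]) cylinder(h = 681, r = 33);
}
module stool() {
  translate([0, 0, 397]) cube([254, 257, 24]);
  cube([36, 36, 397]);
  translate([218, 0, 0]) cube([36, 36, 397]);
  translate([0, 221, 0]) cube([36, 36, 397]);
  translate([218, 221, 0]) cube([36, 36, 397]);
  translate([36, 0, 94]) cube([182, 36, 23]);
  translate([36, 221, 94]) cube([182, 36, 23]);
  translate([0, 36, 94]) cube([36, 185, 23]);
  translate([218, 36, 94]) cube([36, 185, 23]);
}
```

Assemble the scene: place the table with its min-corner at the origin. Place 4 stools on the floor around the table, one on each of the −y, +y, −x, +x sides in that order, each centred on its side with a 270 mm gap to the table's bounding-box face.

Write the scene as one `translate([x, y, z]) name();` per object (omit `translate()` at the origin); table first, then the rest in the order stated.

table();
translate([214, -527, 0]) stool();
translate([214, 1113, 0]) stool();
translate([-524, 293, 0]) stool();
translate([952, 293, 0]) stool();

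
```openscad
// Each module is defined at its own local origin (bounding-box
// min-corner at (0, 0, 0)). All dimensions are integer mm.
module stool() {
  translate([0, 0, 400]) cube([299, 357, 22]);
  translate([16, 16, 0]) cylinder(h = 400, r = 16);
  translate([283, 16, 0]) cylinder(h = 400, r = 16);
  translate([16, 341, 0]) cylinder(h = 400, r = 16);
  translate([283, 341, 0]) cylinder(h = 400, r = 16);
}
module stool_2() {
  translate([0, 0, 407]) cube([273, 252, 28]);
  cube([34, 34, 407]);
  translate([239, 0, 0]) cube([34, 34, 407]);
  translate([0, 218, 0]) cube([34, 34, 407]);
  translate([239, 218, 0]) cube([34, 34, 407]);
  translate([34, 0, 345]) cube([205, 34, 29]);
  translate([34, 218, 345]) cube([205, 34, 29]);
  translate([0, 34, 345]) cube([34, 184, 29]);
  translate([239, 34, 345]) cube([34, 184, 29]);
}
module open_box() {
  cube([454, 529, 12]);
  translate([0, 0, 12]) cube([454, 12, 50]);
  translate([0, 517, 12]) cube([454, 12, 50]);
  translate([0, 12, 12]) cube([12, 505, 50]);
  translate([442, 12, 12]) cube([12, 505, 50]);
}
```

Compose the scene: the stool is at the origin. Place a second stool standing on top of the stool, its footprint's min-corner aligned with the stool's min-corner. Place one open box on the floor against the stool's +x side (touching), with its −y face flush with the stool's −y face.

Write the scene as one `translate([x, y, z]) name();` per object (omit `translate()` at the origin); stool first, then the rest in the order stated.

stool();
translate([0, 0, 422]) stool_2();
translate([299, 0, 0]) open_box();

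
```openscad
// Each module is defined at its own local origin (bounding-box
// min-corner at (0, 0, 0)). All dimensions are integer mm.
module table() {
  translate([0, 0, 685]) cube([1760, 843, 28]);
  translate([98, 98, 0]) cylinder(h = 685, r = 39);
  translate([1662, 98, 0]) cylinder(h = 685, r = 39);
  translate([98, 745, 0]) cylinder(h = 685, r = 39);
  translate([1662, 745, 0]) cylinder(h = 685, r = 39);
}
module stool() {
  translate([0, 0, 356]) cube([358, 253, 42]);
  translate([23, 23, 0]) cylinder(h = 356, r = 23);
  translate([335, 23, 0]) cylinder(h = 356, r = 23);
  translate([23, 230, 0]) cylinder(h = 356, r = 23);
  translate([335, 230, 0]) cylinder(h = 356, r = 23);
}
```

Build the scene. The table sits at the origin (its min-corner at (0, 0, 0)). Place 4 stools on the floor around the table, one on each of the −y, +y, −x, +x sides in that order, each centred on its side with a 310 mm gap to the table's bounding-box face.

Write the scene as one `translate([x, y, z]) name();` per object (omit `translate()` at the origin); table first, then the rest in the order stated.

table();
translate([701, -563, 0]) stool();
translate([701, 1153, 0]) stool();
translate([-668, 295, 0]) stool();
translate([2070, 295, 0]) stool();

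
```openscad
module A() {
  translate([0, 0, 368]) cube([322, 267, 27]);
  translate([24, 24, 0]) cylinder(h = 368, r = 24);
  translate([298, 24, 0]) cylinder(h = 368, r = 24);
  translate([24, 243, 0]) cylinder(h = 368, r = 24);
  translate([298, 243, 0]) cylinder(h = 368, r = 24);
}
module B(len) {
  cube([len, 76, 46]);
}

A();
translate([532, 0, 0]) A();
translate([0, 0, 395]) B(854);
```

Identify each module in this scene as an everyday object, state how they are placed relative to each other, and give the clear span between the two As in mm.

A is a stool. B is a beam. A beam spans the tops of two stools. The clear span between the two stools is 210 mm.

Second stool starts at x = 532; first ends at x = 322; clear span = 532 − 322 = 210 mm.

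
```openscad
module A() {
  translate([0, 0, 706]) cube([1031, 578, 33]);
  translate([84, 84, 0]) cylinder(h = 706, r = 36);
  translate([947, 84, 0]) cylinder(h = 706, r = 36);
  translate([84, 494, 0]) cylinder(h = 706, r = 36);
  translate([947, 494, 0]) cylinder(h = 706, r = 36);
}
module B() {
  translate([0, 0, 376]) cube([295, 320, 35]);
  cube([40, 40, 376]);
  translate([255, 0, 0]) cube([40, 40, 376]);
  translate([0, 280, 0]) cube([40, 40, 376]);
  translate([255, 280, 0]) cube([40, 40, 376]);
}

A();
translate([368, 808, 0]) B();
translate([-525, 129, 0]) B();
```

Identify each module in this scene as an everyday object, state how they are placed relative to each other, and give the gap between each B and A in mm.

Each stool's nearest face is 230 mm from the table's bounding box.

A is a table. B is a stool. Two stools sit around the table at the +y, −x sides. The gap between each stool and the table is 230 mm.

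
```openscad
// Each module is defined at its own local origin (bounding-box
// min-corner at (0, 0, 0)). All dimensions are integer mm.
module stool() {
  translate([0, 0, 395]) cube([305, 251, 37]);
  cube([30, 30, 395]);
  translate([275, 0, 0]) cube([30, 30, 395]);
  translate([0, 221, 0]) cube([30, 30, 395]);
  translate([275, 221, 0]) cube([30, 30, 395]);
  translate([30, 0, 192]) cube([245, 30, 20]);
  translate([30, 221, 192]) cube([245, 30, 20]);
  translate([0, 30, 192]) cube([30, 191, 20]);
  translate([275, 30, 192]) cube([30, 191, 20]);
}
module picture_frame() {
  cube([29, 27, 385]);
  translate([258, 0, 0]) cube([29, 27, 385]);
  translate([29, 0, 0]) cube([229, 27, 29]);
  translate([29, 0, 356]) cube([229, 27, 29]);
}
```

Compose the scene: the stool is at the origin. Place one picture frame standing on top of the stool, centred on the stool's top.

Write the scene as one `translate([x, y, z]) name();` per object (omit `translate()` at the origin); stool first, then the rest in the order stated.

stool();
translate([9, 112, 432]) picture_frame();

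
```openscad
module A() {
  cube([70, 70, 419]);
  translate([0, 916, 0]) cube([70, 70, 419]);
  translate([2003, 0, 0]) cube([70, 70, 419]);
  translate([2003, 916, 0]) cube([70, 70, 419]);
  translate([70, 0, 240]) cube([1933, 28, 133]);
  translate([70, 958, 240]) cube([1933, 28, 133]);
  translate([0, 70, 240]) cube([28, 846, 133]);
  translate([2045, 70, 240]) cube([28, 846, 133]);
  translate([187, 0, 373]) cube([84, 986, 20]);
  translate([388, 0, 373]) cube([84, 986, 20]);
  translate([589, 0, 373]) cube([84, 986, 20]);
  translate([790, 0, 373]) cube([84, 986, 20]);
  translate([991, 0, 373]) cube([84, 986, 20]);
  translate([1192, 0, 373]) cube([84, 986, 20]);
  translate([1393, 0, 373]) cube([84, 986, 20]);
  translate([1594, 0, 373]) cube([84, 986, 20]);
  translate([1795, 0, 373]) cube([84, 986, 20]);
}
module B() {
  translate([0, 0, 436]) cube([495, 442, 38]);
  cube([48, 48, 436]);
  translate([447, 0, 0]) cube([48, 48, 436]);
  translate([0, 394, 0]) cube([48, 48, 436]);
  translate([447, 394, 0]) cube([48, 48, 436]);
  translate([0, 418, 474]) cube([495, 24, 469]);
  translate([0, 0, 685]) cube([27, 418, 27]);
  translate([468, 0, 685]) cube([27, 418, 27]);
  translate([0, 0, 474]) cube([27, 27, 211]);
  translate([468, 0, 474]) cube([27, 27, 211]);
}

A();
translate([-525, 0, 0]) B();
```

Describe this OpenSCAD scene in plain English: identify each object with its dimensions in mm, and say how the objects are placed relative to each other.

A is a bed frame 2073 mm long (x) by 986 mm wide (y). Four 70×70 mm corner posts, 419 mm tall, at the corners of the footprint. Four rails of 28 mm thickness and 133 mm height run between adjacent posts with their undersides at z = 240 mm, their outer faces flush with the outside of the frame (the two x-running rails run between the posts' inner faces; the two y-running rails run between the posts' inner faces). 9 slats, each 84 mm wide (x) and 20 mm thick, lie across the top of the two x-running rails, running the full 986 mm width of the frame in y; the slats are evenly spaced along x between the inner faces of the end posts with equal gaps (rounded down to the nearest mm) at the −x end and between each pair — any rounding remainder accumulates at the +x end.

B is a chair. The seat is a 495×442×38 mm slab with its top at z = 474 mm, on four 48×48 mm corner legs (flush with the seat edges, standing on z = 0). A flat backrest 24 mm thick, 469 mm tall, spans the full seat width and rises from the seat top along its +y edge, rear face flush with the rear of the seat. Two armrests of 27×27 mm section run along each side from the seat's front edge to the front of the backrest, top faces 238 mm above the seat top and outer faces flush with the seat's x-edges; a 27×27 mm post under the front of each armrest stands on the seat at the front corner.

The chair is on the floor beside the bed frame on its −x side.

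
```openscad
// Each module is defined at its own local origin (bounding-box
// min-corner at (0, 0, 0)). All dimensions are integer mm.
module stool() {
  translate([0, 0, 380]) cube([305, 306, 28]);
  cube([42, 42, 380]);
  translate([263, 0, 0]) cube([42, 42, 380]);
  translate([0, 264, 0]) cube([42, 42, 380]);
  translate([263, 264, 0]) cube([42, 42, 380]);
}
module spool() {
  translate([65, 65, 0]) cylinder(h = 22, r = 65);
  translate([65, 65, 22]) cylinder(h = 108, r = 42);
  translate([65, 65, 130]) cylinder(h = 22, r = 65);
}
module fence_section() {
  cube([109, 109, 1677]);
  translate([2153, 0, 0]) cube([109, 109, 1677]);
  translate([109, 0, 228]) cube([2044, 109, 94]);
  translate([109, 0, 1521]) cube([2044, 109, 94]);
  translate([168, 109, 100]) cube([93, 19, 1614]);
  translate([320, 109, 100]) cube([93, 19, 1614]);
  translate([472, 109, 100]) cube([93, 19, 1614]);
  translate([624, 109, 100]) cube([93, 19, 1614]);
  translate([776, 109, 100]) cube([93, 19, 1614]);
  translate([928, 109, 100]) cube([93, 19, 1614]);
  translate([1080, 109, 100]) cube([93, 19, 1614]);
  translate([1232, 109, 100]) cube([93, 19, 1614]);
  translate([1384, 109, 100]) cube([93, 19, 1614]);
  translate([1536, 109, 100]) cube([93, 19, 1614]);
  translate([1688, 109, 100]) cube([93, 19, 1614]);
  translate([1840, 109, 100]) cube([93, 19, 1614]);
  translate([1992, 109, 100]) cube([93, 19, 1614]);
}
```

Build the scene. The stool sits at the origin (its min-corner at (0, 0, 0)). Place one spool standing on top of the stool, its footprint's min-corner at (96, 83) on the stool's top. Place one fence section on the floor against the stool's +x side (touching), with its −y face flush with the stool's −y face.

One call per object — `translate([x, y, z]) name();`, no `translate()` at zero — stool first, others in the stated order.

stool();
translate([96, 83, 408]) spool();
translate([305, 0, 0]) fence_section();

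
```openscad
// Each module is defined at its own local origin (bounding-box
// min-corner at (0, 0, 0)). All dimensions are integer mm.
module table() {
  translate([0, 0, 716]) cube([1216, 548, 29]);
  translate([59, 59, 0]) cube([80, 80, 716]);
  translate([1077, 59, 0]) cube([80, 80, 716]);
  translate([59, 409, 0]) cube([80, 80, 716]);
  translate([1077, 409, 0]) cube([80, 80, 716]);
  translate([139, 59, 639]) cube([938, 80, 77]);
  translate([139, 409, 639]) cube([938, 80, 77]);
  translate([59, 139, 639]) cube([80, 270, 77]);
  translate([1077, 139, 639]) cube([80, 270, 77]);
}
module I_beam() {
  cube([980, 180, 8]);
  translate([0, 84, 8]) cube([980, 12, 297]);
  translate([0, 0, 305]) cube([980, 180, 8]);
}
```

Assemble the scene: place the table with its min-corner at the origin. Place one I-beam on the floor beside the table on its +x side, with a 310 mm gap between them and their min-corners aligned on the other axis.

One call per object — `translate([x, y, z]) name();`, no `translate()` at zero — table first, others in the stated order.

table();
translate([1526, 0, 0]) I_beam();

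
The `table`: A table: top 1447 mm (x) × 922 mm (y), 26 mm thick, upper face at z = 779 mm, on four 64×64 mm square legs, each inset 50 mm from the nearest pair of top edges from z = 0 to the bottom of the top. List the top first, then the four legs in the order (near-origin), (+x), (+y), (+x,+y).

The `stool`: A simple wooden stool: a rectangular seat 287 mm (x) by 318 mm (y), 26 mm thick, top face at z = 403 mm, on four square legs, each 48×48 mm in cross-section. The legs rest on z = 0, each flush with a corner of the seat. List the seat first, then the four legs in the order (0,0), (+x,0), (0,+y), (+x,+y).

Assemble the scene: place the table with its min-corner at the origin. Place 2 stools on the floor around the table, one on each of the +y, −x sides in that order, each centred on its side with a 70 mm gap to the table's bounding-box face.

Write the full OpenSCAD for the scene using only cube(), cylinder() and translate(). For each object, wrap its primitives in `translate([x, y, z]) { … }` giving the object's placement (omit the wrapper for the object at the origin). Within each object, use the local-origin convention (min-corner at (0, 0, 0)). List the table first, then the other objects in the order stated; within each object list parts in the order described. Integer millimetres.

translate([0, 0, 753]) cube([1447, 922, 26]);
translate([50, 50, 0]) cube([64, 64, 753]);
translate([1333, 50, 0]) cube([64, 64, 753]);
translate([50, 808, 0]) cube([64, 64, 753]);
translate([1333, 808, 0]) cube([64, 64, 753]);
translate([580, 992, 0]) {
  translate([0, 0, 377]) cube([287, 318, 26]);
  cube([48, 48, 377]);
  translate([239, 0, 0]) cube([48, 48, 377]);
  translate([0, 270, 0]) cube([48, 48, 377]);
  translate([239, 270, 0]) cube([48, 48, 377]);
}
translate([-357, 302, 0]) {
  translate([0, 0, 377]) cube([287, 318, 26]);
  cube([48, 48, 377]);
  translate([239, 0, 0]) cube([48, 48, 377]);
  translate([0, 270, 0]) cube([48, 48, 377]);
  translate([239, 270, 0]) cube([48, 48, 377]);
}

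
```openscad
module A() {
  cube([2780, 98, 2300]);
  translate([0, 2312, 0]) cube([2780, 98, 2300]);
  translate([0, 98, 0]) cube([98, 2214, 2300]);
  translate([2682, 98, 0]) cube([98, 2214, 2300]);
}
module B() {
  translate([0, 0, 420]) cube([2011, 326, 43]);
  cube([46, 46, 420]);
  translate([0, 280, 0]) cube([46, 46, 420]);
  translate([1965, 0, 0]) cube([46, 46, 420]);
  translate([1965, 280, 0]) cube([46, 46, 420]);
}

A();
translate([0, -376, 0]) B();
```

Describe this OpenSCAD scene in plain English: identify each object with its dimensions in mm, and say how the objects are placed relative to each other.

A is a box-shaped house frame (walls only): outside footprint 2780×2410 mm, wall height 2300 mm, wall thickness 98 mm. The two y-facing walls run the full x-width; the two x-facing walls fit between the inner faces of the y-facing walls.

B is a long wooden bench with a 2011 mm (x) × 326 mm (y) seat, 43 mm thick, its top surface 463 mm above the floor. Four 46 mm square legs at the seat corners, flush with the edges, run from z = 0 to the seat underside.

The bench is on the floor beside the house frame on its −y side.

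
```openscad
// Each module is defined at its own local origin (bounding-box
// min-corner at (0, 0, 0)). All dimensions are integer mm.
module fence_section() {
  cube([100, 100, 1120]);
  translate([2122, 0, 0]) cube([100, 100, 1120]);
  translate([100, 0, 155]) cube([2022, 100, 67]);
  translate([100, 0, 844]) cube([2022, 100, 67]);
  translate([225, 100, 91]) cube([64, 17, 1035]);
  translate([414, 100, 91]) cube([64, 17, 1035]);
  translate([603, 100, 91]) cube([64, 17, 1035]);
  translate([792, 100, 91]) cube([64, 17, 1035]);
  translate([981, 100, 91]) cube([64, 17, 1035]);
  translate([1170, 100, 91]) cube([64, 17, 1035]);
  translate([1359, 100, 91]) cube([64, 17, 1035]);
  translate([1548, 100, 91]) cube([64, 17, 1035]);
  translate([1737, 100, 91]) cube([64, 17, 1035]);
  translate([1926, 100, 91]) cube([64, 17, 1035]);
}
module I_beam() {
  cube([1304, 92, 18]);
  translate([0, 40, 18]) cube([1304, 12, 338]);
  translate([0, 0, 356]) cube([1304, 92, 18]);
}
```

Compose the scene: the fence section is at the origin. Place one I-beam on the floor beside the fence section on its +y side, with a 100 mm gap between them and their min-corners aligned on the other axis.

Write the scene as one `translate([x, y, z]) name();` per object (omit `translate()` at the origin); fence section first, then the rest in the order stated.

fence_section();
translate([0, 217, 0]) I_beam();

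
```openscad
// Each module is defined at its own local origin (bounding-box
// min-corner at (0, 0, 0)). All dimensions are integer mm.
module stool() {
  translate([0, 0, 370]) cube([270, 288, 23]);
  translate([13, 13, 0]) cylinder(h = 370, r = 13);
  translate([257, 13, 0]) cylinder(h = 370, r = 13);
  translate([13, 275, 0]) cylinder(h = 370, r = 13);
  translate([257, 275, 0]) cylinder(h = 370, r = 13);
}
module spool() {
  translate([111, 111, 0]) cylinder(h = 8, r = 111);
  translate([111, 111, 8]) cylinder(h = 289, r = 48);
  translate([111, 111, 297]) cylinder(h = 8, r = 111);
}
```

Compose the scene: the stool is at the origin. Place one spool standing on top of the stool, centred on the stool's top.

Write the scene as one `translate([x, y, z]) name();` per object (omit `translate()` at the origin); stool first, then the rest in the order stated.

stool();
translate([24, 33, 393]) spool();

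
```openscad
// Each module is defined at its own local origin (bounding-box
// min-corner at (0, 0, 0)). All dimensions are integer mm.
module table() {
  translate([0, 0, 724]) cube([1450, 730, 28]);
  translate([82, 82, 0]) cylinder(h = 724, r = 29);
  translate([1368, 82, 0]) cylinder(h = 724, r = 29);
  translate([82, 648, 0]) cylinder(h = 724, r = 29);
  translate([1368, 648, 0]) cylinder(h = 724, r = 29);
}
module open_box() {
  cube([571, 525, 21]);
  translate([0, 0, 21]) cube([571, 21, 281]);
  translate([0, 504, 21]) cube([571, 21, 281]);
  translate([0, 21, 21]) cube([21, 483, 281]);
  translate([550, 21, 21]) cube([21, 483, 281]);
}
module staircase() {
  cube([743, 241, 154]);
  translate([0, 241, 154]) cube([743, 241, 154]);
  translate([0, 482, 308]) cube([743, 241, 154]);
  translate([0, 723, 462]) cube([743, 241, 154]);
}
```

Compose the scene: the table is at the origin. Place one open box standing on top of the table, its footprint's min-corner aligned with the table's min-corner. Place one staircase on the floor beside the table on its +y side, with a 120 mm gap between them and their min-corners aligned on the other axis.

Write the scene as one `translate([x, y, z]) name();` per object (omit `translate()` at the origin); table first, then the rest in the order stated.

table();
translate([0, 0, 752]) open_box();
translate([0, 850, 0]) staircase();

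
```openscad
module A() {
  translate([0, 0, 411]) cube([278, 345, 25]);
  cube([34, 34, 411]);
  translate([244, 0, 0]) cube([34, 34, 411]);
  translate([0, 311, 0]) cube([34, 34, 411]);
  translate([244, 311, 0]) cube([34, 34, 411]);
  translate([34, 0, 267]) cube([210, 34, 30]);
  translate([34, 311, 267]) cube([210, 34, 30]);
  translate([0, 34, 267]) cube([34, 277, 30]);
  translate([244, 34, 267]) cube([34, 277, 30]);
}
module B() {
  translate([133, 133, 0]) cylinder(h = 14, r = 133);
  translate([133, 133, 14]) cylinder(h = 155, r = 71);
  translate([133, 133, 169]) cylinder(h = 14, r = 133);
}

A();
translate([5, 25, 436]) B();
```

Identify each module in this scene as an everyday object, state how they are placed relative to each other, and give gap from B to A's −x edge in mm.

The spool's min-x is at 5; the stool's min-x is 0; gap = 5 mm.

A is a stool. B is a spool. The spool is on top of the stool. The gap from the spool to the stool's −x edge is 5 mm.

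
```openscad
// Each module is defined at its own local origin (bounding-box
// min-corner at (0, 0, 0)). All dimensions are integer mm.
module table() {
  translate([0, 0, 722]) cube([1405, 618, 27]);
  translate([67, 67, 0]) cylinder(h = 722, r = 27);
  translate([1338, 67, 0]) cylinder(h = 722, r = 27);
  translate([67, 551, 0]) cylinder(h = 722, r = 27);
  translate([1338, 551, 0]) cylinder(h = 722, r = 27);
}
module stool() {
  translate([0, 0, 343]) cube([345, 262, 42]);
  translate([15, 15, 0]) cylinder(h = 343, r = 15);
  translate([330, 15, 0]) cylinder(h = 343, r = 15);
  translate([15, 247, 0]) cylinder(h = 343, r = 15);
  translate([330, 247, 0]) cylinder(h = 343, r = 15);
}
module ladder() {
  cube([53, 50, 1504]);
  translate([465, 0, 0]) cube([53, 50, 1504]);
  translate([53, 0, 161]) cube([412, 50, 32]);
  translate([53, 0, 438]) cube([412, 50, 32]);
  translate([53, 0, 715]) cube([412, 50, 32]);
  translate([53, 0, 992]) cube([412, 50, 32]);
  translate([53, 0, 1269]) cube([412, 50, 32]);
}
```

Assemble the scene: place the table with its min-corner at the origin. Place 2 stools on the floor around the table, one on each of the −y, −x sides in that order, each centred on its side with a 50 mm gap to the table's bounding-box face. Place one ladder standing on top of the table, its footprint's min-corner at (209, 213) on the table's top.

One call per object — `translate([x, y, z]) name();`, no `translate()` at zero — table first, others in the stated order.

table();
translate([530, -312, 0]) stool();
translate([-395, 178, 0]) stool();
translate([209, 213, 749]) ladder();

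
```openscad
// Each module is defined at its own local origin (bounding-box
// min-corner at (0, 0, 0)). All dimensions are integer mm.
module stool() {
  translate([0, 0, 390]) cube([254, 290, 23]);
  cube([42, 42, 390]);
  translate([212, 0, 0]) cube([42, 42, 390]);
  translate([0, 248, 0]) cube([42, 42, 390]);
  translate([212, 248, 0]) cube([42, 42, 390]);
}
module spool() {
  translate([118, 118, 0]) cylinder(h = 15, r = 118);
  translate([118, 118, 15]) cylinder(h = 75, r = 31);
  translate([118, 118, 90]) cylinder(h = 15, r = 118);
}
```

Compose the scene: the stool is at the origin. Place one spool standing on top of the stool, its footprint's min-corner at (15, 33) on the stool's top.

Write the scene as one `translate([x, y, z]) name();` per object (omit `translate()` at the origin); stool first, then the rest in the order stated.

stool();
translate([15, 33, 413]) spool();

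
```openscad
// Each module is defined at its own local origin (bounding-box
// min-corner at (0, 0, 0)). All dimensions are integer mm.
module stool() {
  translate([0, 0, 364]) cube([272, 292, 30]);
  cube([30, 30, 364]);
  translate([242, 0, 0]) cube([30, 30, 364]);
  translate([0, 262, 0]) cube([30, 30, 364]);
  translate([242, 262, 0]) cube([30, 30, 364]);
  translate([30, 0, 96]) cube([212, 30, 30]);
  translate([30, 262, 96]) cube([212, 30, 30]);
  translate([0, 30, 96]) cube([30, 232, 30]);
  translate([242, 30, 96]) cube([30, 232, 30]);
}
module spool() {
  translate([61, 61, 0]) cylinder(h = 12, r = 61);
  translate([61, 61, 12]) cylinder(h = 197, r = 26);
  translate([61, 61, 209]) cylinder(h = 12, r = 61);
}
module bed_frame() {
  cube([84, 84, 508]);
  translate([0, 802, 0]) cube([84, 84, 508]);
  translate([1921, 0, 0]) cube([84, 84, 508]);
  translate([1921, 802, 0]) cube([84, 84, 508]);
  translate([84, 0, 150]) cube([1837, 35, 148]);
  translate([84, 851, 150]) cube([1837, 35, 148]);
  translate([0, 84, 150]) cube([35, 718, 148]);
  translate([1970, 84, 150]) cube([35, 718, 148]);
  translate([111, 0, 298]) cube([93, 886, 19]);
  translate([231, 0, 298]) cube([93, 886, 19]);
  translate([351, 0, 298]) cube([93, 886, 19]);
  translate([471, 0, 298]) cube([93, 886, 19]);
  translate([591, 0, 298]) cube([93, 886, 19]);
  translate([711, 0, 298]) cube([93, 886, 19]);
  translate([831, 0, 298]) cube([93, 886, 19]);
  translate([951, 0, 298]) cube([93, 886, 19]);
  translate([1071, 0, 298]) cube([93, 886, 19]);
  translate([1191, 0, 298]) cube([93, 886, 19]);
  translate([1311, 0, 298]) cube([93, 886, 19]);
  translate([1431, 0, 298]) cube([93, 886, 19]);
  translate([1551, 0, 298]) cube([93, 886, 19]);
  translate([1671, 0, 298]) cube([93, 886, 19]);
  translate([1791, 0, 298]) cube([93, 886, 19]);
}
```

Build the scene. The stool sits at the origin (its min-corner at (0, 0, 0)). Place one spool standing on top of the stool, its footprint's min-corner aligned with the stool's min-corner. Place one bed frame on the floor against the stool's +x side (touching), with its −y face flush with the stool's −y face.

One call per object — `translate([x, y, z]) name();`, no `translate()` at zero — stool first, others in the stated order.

stool();
translate([0, 0, 394]) spool();
translate([272, 0, 0]) bed_frame();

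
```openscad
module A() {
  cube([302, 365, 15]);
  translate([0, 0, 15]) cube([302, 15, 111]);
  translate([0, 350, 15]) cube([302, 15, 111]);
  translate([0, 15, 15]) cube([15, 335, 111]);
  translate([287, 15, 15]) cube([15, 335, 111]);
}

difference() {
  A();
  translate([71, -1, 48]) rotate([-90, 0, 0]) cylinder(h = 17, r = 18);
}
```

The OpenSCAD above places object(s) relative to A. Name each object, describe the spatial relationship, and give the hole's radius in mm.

A is an open box. The open box has a circular hole through its front wall. The hole's radius is 18 mm.

The subtracted cylinder has r = 18 mm.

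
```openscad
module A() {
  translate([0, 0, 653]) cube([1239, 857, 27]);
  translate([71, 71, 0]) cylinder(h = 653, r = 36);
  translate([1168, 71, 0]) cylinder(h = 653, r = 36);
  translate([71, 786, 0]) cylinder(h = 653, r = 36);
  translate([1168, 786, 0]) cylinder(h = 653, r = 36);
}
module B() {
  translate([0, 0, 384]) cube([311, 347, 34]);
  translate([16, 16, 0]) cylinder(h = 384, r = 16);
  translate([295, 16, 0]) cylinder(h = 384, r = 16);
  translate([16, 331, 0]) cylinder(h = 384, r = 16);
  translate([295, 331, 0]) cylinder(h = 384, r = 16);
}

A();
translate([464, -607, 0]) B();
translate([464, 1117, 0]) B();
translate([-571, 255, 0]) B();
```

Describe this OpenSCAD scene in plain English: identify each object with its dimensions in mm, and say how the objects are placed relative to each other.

A is a table with a 1239×857 mm rectangular top, 27 mm thick, top surface at z = 680 mm, supported by four round legs of 72 mm diameter, each leg's bounding box inset 35 mm from the nearest pair of top edges, running from the floor.

B is a simple wooden stool: a rectangular seat 311 mm (x) by 347 mm (y), 34 mm thick, top face at z = 418 mm, on four round legs, each 32 mm in diameter. The legs rest on z = 0, each leg's axis is inset half a diameter from the nearest pair of seat edges (so the leg's bounding box is flush with the corner).

Three stools sit around the table at the −y, +y, −x sides.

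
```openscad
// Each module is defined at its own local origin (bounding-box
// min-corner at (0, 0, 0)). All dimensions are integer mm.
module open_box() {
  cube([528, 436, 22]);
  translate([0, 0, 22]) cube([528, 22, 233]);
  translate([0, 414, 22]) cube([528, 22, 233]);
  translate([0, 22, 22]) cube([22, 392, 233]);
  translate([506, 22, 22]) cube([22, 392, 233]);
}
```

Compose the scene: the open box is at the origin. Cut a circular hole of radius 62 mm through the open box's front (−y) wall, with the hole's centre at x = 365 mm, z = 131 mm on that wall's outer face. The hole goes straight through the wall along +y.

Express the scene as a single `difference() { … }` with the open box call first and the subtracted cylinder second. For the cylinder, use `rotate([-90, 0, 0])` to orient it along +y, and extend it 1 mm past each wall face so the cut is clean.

difference() {
  open_box();
  translate([365, -1, 131]) rotate([-90, 0, 0]) cylinder(h = 24, r = 62);
}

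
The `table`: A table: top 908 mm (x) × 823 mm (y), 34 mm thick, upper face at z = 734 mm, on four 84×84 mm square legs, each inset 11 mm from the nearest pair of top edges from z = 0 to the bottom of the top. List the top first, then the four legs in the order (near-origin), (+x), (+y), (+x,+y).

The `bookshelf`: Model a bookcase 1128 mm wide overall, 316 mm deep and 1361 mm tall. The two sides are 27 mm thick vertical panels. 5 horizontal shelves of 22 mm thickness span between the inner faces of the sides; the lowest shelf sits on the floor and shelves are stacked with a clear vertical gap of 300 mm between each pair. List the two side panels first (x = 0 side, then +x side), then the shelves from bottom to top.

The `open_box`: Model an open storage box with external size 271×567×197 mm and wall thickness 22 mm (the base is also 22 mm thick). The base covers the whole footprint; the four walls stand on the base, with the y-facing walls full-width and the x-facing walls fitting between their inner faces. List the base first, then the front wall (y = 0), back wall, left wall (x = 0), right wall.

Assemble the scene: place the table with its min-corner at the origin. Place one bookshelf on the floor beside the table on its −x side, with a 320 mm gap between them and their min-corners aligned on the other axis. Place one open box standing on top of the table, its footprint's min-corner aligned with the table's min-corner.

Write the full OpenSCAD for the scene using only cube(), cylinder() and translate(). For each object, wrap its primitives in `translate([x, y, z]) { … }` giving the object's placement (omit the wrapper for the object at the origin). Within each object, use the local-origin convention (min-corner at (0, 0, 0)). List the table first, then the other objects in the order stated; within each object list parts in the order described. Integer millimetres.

translate([0, 0, 700]) cube([908, 823, 34]);
translate([11, 11, 0]) cube([84, 84, 700]);
translate([813, 11, 0]) cube([84, 84, 700]);
translate([11, 728, 0]) cube([84, 84, 700]);
translate([813, 728, 0]) cube([84, 84, 700]);
translate([-1448, 0, 0]) {
  cube([27, 316, 1361]);
  translate([1101, 0, 0]) cube([27, 316, 1361]);
  translate([27, 0, 0]) cube([1074, 316, 22]);
  translate([27, 0, 322]) cube([1074, 316, 22]);
  translate([27, 0, 644]) cube([1074, 316, 22]);
  translate([27, 0, 966]) cube([1074, 316, 22]);
  translate([27, 0, 1288]) cube([1074, 316, 22]);
}
translate([0, 0, 734]) {
  cube([271, 567, 22]);
  translate([0, 0, 22]) cube([271, 22, 175]);
  translate([0, 545, 22]) cube([271, 22, 175]);
  translate([0, 22, 22]) cube([22, 523, 175]);
  translate([249, 22, 22]) cube([22, 523, 175]);
}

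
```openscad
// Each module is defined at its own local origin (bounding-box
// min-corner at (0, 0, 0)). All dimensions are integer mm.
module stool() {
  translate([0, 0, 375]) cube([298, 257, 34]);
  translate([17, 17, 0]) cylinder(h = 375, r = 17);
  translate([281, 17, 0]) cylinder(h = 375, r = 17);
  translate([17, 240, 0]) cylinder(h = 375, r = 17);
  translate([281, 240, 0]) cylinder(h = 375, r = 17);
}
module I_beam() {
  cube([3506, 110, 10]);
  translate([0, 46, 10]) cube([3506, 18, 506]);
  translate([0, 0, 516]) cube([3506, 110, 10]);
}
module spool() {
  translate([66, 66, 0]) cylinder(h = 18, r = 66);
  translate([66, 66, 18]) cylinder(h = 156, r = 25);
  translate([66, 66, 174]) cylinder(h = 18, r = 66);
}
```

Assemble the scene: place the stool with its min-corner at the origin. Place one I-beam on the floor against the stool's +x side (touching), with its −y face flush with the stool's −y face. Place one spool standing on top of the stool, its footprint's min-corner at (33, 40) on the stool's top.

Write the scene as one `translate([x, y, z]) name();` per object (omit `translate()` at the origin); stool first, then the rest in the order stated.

stool();
translate([298, 0, 0]) I_beam();
translate([33, 40, 409]) spool();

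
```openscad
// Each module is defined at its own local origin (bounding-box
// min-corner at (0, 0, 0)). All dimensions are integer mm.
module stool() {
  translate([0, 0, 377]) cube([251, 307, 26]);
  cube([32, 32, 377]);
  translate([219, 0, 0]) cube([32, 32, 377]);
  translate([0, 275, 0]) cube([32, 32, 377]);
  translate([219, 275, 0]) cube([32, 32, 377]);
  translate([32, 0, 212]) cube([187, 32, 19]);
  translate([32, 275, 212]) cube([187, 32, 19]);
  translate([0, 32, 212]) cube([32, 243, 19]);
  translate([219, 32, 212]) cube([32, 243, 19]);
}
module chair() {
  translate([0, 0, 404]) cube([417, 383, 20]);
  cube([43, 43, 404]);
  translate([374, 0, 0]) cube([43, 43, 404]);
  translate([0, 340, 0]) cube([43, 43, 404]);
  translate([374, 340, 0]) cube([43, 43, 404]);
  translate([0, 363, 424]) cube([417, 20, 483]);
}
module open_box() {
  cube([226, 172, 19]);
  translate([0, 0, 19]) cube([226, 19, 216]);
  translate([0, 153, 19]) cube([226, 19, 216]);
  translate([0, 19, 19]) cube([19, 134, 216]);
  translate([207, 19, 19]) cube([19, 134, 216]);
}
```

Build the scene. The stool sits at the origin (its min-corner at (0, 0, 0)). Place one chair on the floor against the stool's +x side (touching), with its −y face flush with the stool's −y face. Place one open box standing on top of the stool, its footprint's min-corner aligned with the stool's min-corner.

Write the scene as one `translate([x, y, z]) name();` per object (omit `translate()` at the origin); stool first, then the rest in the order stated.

stool();
translate([251, 0, 0]) chair();
translate([0, 0, 403]) open_box();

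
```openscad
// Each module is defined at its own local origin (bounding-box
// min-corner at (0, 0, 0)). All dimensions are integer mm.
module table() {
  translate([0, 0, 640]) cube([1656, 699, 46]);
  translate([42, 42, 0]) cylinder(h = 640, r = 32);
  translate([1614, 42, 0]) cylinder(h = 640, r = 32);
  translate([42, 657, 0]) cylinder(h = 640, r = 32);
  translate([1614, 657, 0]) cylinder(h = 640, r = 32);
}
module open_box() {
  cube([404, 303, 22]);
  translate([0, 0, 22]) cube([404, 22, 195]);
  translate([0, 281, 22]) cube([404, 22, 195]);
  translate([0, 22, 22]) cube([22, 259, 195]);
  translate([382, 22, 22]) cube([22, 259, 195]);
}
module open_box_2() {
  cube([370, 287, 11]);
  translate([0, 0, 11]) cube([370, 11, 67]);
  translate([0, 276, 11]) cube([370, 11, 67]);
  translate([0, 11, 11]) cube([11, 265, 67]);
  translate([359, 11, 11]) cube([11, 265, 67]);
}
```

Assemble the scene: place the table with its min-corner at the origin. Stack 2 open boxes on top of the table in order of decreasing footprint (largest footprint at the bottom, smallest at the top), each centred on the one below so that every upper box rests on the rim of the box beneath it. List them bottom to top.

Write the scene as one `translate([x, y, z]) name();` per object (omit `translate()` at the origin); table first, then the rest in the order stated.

table();
translate([626, 198, 686]) open_box();
translate([643, 206, 903]) open_box_2();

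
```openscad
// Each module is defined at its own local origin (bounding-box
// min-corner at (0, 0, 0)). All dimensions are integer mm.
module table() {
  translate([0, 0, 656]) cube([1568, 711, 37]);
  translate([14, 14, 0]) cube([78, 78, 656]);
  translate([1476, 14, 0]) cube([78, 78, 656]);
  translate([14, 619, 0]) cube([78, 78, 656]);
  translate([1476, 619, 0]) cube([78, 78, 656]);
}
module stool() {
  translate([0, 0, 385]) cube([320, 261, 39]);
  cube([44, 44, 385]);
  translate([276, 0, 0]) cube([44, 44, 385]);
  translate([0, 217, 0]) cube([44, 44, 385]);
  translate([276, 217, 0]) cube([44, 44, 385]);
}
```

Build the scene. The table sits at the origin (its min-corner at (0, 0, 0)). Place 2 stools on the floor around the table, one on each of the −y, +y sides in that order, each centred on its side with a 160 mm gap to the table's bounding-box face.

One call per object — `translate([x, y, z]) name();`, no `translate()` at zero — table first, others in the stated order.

table();
translate([624, -421, 0]) stool();
translate([624, 871, 0]) stool();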